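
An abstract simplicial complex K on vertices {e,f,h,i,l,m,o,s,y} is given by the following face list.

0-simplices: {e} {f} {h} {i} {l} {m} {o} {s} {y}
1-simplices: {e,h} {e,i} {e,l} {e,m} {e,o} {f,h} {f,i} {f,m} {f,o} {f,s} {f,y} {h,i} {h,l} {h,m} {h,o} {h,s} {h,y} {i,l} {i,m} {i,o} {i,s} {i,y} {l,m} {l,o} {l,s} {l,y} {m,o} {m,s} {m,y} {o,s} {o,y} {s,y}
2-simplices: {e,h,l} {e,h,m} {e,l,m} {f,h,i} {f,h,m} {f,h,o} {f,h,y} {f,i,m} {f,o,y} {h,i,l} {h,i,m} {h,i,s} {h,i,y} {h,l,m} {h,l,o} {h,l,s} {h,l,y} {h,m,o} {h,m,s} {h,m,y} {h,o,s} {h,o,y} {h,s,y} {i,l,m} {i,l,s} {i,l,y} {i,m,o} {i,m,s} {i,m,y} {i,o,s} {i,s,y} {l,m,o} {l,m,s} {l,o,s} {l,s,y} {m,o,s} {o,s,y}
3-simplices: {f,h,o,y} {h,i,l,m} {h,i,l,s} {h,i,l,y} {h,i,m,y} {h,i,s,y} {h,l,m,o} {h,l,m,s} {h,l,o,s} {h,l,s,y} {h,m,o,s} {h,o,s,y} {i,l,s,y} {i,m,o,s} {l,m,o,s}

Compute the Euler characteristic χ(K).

n_0=9 n_1=32 n_2=37 n_3=15
χ=+9−32+37−15=-1

χ(K)=-1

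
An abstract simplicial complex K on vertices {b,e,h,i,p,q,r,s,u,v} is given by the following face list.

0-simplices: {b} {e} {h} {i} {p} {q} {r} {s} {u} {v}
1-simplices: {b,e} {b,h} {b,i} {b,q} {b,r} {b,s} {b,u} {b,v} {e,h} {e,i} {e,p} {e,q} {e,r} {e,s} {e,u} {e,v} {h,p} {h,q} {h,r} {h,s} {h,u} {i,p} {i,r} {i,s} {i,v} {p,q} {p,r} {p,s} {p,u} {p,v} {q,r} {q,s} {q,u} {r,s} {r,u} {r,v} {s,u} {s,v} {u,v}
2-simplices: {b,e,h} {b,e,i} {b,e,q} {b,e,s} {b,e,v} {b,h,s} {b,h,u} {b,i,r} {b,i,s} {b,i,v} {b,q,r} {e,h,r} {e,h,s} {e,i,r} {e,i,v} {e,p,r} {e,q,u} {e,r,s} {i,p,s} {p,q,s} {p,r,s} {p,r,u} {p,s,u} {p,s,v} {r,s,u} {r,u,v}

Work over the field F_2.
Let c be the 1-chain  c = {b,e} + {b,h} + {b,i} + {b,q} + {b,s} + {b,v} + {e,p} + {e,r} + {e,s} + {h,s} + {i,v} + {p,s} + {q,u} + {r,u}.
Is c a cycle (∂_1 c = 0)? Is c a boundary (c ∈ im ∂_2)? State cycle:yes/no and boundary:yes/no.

n_0=10 n_1=39 n_2=26  [Z2]
∂1: piv[be,bh,bi,bq,br,bs,bu,bv,ep] rk=9  ker:eh,ei,eq,er,es,eu,ev,hp,hq,hr,hs,hu,ip,ir,is,iv,pq,pr,ps,pu,pv,qr,qs,qu,rs,ru,rv,su,sv,uv
∂2: piv[beh,bei,beq,bes,bev,bhs,bhu,bir,bis,biv,bqr,ehr,eir,epr,equ,ers,ips,pqs,prs,pru,psu,psv,ruv] rk=23  ker:ehs,eiv,rsu
∂1c = 0
c vs im∂2: residual ≠ 0 ⇒ not boundary

cycle:yes boundary:no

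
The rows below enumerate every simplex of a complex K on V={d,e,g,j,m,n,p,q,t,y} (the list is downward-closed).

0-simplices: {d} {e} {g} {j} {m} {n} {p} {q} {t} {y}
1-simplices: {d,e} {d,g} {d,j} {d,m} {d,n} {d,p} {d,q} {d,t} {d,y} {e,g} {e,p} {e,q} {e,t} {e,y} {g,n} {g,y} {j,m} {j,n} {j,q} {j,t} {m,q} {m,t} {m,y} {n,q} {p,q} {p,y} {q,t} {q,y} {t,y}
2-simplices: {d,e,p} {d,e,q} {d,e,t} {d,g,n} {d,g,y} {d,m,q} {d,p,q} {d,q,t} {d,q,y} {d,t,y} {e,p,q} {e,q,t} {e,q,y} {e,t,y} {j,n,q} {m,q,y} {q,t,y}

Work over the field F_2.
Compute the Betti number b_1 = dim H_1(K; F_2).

n_0=10 n_1=29 n_2=17  [Z2]
∂1: piv[de,dg,dj,dm,dn,dp,dq,dt,dy] rk=9  ker:eg,ep,eq,et,ey,gn,gy,jm,jn,jq,jt,mq,mt,my,nq,pq,py,qt,qy,ty
∂2: piv[dep,deq,det,dgn,dgy,dmq,dpq,dqt,dqy,dty,eqy,jnq,mqy] rk=13  ker:epq,eqt,ety,qty
b_1=(29−9)−13=7

b_1=7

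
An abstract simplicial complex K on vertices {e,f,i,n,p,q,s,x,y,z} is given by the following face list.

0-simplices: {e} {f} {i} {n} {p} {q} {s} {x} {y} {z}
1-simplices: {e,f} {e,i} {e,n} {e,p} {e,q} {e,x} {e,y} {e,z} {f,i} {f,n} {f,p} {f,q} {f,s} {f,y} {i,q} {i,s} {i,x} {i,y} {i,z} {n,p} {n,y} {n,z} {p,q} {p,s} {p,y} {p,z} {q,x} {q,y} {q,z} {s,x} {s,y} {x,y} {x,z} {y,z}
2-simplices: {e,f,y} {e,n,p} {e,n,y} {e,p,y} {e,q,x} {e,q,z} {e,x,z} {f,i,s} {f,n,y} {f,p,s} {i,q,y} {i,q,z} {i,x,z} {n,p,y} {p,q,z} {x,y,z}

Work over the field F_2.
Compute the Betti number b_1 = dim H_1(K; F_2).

b_1=10

n_0=10 n_1=34 n_2=16  [Z2]
∂1: piv[ef,ei,en,ep,eq,ex,ey,ez,fs] rk=9  ker:fi,fn,fp,fq,fy,iq,is,ix,iy,iz,np,ny,nz,pq,ps,py,pz,qx,qy,qz,sx,sy,xy,xz,yz
∂2: piv[efy,enp,eny,epy,eqx,eqz,exz,fis,fny,fps,iqy,iqz,ixz,pqz,xyz] rk=15  ker:npy
b_1=(34−9)−15=10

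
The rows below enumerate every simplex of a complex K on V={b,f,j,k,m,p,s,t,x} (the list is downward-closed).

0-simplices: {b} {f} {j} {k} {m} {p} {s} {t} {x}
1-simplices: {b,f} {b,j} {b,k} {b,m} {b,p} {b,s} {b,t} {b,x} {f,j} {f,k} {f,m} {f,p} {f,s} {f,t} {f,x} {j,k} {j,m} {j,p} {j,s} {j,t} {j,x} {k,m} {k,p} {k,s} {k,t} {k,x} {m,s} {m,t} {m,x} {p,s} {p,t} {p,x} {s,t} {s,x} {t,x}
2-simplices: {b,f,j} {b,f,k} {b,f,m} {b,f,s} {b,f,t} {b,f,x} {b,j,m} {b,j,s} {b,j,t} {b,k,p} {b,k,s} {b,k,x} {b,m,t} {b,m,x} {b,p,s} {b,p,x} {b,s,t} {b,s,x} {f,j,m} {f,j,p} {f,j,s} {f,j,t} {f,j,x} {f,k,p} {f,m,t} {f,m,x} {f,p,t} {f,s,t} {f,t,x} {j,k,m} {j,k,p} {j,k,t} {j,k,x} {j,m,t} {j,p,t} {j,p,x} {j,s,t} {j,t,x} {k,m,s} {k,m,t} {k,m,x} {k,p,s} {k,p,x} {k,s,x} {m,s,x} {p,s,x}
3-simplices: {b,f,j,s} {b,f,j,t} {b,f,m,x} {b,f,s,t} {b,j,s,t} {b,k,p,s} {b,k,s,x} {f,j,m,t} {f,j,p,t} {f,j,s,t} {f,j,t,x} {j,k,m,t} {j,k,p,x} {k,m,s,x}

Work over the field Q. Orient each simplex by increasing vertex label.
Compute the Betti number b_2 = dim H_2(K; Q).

n_0=9 n_1=35 n_2=46 n_3=14  [Q]
∂1: piv[bf,bj,bk,bm,bp,bs,bt,bx] rk=8  ker:fj,fk,fm,fp,fs,ft,fx,jk,jm,jp,js,jt,jx,km,kp,ks,kt,kx,ms,mt,mx,ps,pt,px,st,sx,tx
∂2: piv[bfj,bfk,bfm,bfs,bft,bfx,bjm,bjs,bjt,bkp,bks,bkx,bmt,bmx,bps,bpx,bst,bsx,fjp,fjx,fkp,fpt,ftx,jkm,jkp,jkt,kms] rk=27  ker:fjm,fjs,fjt,fmt,fmx,fst,jkx,jmt,jpt,jpx,jst,jtx,kmt,kmx,kps,kpx,ksx,msx,psx
∂3: piv[bfjs,bfjt,bfmx,bfst,bjst,bkps,bksx,fjmt,fjpt,fjtx,jkmt,jkpx,kmsx] rk=13  ker:fjst
b_2=(46−27)−13=6

b_2=6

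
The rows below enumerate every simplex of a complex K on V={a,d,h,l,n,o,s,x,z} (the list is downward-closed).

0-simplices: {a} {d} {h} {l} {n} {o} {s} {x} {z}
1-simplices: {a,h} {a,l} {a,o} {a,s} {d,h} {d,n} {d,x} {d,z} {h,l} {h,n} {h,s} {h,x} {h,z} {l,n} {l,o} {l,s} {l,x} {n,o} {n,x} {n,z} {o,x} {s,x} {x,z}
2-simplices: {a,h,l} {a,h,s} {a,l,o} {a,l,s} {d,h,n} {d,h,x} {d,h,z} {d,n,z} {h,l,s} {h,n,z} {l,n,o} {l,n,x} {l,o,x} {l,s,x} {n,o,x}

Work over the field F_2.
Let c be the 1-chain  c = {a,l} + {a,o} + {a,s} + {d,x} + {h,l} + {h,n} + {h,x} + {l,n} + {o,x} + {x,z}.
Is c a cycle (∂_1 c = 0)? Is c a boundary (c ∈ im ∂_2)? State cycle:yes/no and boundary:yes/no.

n_0=9 n_1=23 n_2=15  [Z2]
∂1: piv[ah,al,ao,as,dh,dn,dx,dz] rk=8  ker:hl,hn,hs,hx,hz,ln,lo,ls,lx,no,nx,nz,ox,sx,xz
∂2: piv[ahl,ahs,alo,als,dhn,dhx,dhz,dnz,lno,lnx,lox,lsx] rk=12  ker:hls,hnz,nox
∂1c = {a} + {d} + {h} + {l} + {s} + {z}

cycle:no boundary:no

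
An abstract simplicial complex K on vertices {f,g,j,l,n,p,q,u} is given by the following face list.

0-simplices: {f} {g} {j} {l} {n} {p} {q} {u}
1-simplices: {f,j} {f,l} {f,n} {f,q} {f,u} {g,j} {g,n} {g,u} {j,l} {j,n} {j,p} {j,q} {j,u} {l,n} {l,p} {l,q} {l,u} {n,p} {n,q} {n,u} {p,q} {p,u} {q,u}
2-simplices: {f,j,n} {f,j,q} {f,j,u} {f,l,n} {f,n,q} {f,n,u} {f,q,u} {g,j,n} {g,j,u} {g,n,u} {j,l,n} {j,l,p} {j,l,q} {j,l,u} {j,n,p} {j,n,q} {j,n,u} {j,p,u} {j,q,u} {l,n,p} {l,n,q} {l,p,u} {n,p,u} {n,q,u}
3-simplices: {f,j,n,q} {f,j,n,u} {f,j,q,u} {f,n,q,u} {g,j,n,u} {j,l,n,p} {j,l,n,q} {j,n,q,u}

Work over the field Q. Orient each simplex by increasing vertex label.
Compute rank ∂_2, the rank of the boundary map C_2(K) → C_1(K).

rank∂_2=15

n_0=8 n_1=23 n_2=24 n_3=8  [Q]
∂1: piv[fj,fl,fn,fq,fu,gj,jp] rk=7  ker:gn,gu,jl,jn,jq,ju,ln,lp,lq,lu,np,nq,nu,pq,pu,qu
∂2: piv[fjn,fjq,fju,fln,fnq,fnu,fqu,gjn,gju,jln,jlp,jlq,jlu,jnp,jpu] rk=15  ker:gnu,jnq,jnu,jqu,lnp,lnq,lpu,npu,nqu
∂3: piv[fjnq,fjnu,fjqu,fnqu,gjnu,jlnp,jlnq] rk=7  ker:jnqu
rk∂_2=15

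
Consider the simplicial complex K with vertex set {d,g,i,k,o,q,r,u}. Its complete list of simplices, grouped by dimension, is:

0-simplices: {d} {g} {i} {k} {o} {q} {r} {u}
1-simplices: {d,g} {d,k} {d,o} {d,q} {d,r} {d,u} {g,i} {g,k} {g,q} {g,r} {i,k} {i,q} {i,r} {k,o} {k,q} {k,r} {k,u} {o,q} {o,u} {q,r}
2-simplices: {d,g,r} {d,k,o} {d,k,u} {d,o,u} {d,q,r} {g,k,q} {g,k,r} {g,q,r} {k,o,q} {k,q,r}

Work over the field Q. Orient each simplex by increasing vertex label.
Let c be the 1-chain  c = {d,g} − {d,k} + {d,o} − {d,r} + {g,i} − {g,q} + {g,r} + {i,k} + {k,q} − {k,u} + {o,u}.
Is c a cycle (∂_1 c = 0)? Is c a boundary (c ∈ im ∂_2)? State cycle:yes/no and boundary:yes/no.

n_0=8 n_1=20 n_2=10  [Q]
∂1: piv[dg,dk,do,dq,dr,du,gi] rk=7  ker:gk,gq,gr,ik,iq,ir,ko,kq,kr,ku,oq,ou,qr
∂2: piv[dgr,dko,dku,dou,dqr,gkq,gkr,gqr,koq] rk=9  ker:kqr
∂1c = 0
c vs im∂2: residual ≠ 0 ⇒ not boundary

cycle:yes boundary:no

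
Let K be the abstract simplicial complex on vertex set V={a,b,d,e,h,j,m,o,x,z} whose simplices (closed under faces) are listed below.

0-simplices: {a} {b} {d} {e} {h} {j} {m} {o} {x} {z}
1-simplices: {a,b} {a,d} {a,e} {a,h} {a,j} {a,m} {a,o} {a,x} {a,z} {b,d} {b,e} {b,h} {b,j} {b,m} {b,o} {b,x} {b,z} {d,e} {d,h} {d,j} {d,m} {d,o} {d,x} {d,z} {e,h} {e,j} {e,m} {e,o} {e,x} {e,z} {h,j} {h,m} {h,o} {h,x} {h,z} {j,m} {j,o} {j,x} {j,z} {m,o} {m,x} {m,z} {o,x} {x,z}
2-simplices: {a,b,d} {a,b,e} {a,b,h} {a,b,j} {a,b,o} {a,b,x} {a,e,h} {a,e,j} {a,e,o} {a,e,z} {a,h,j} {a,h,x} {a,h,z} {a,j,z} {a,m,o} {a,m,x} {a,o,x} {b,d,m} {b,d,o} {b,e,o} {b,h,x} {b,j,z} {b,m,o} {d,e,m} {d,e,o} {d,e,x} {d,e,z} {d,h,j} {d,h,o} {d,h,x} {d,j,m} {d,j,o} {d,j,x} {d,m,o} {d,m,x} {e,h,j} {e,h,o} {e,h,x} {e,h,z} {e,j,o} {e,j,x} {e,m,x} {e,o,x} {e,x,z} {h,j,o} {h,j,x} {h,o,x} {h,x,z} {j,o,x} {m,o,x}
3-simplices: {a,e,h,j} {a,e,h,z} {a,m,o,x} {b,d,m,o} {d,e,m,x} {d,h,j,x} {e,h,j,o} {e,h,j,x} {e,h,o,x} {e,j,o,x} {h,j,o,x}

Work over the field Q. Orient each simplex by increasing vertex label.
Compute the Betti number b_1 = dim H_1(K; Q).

b_1=2

n_0=10 n_1=44 n_2=50 n_3=11  [Q]
∂1: piv[ab,ad,ae,ah,aj,am,ao,ax,az] rk=9  ker:bd,be,bh,bj,bm,bo,bx,bz,de,dh,dj,dm,do,dx,dz,eh,ej,em,eo,ex,ez,hj,hm,ho,hx,hz,jm,jo,jx,jz,mo,mx,mz,ox,xz
∂2: piv[abd,abe,abh,abj,abo,abx,aeh,aej,aeo,aez,ahj,ahx,ahz,ajz,amo,amx,aox,bdm,bdo,bjz,bmo,dem,deo,dex,dez,dhj,dho,dhx,djm,djo,djx,dmx,exz] rk=33  ker:beo,bhx,dmo,ehj,eho,ehx,ehz,ejo,ejx,emx,eox,hjo,hjx,hox,hxz,jox,mox
∂3: piv[aehj,aehz,amox,bdmo,demx,dhjx,ehjo,ehjx,ehox,ejox] rk=10  ker:hjox
b_1=(44−9)−33=2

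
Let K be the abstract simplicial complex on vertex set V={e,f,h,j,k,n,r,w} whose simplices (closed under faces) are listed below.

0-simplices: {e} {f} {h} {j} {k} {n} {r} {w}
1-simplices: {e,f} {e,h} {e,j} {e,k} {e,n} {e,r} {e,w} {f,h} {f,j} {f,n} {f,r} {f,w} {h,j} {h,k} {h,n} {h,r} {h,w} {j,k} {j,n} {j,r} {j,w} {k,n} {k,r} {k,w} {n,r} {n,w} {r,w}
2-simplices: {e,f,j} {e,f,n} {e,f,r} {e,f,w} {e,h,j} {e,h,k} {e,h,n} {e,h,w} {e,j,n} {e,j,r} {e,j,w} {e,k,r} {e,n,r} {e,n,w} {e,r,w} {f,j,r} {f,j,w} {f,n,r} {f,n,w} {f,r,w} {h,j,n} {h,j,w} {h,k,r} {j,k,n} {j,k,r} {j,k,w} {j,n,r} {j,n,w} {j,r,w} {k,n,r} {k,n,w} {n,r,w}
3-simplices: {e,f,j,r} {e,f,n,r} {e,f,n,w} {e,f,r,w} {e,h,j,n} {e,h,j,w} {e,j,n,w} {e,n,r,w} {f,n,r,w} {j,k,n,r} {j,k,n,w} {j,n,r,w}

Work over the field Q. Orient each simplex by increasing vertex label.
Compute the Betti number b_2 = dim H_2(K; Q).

n_0=8 n_1=27 n_2=32 n_3=12  [Q]
∂1: piv[ef,eh,ej,ek,en,er,ew] rk=7  ker:fh,fj,fn,fr,fw,hj,hk,hn,hr,hw,jk,jn,jr,jw,kn,kr,kw,nr,nw,rw
∂2: piv[efj,efn,efr,efw,ehj,ehk,ehn,ehw,ejn,ejr,ejw,ekr,enr,enw,erw,hkr,jkn,jkr,jkw] rk=19  ker:fjr,fjw,fnr,fnw,frw,hjn,hjw,jnr,jnw,jrw,knr,knw,nrw
∂3: piv[efjr,efnr,efnw,efrw,ehjn,ehjw,ejnw,enrw,jknr,jknw,jnrw] rk=11  ker:fnrw
b_2=(32−19)−11=2

b_2=2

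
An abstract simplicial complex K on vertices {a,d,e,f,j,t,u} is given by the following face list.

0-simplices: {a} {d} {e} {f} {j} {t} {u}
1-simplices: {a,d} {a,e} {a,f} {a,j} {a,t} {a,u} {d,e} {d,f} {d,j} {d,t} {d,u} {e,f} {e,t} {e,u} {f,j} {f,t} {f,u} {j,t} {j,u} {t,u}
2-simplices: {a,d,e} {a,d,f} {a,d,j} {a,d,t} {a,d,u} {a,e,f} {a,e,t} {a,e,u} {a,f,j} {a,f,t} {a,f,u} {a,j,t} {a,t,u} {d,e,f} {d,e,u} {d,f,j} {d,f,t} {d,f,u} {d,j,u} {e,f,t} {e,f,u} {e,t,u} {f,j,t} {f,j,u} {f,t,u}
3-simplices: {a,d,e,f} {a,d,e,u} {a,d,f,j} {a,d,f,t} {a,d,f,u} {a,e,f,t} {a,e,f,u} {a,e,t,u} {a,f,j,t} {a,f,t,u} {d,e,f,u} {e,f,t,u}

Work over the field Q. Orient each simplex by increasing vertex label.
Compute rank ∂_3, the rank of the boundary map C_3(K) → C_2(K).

rank∂_3=10

n_0=7 n_1=20 n_2=25 n_3=12  [Q]
∂1: piv[ad,ae,af,aj,at,au] rk=6  ker:de,df,dj,dt,du,ef,et,eu,fj,ft,fu,jt,ju,tu
∂2: piv[ade,adf,adj,adt,adu,aef,aet,aeu,afj,aft,afu,ajt,atu,dju] rk=14  ker:def,deu,dfj,dft,dfu,eft,efu,etu,fjt,fju,ftu
∂3: piv[adef,adeu,adfj,adft,adfu,aeft,aefu,aetu,afjt,aftu] rk=10  ker:defu,eftu
rk∂_3=10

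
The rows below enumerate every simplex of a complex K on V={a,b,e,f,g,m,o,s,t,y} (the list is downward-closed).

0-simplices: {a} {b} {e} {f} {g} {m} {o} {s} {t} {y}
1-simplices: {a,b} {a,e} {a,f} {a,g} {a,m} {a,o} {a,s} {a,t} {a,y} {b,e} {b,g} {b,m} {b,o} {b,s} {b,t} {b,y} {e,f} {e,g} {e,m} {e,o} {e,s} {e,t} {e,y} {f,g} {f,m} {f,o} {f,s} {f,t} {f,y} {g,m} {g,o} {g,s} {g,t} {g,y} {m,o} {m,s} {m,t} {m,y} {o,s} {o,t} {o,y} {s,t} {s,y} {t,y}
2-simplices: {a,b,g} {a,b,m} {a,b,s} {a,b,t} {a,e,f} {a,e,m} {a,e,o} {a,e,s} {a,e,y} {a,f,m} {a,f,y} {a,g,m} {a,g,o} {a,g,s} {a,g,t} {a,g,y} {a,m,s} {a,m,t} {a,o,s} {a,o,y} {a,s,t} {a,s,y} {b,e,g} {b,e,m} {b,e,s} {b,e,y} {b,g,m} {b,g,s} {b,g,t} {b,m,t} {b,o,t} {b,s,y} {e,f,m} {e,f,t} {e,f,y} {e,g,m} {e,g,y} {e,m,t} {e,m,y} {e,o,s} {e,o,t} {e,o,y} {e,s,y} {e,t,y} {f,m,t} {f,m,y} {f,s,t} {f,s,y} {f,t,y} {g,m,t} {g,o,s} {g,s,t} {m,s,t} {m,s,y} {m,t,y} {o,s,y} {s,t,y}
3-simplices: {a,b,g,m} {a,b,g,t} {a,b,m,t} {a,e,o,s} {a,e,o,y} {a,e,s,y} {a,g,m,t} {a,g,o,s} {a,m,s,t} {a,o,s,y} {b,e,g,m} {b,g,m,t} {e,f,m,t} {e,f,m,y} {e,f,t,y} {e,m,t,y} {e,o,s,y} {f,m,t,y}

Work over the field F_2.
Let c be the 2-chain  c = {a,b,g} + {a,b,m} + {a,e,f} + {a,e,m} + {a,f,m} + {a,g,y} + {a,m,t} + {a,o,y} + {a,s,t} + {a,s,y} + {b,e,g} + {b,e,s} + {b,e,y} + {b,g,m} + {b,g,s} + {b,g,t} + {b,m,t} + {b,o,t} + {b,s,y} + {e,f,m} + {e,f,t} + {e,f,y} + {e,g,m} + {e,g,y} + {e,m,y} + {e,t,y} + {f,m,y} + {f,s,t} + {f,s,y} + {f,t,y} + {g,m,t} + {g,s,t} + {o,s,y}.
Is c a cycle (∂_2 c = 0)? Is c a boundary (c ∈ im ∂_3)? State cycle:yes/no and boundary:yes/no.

n_0=10 n_1=44 n_2=57 n_3=18  [Z2]
∂1: piv[ab,ae,af,ag,am,ao,as,at,ay] rk=9  ker:be,bg,bm,bo,bs,bt,by,ef,eg,em,eo,es,et,ey,fg,fm,fo,fs,ft,fy,gm,go,gs,gt,gy,mo,ms,mt,my,os,ot,oy,st,sy,ty
∂2: piv[abg,abm,abs,abt,aef,aem,aeo,aes,aey,afm,afy,agm,ago,ags,agt,agy,ams,amt,aos,aoy,ast,asy,beg,bem,bey,bot,eft,emt,emy,eot,ety,fst] rk=32  ker:bes,bgm,bgs,bgt,bmt,bsy,efm,efy,egm,egy,eos,eoy,esy,fmt,fmy,fsy,fty,gmt,gos,gst,mst,msy,mty,osy,sty
∂3: piv[abgm,abgt,abmt,aeos,aeoy,aesy,agmt,agos,amst,aosy,begm,efmt,efmy,efty,emty] rk=15  ker:bgmt,eosy,fmty
∂2c = {a,o} + {a,y} + {b,e} + {b,g} + {b,m} + {b,o} + {b,s} + {b,t} + {e,g} + {e,s} + {e,y} + {f,m} + {f,t} + {g,m} + {g,t} + {m,t} + {o,s} + {o,t} + {s,t}

cycle:no boundary:no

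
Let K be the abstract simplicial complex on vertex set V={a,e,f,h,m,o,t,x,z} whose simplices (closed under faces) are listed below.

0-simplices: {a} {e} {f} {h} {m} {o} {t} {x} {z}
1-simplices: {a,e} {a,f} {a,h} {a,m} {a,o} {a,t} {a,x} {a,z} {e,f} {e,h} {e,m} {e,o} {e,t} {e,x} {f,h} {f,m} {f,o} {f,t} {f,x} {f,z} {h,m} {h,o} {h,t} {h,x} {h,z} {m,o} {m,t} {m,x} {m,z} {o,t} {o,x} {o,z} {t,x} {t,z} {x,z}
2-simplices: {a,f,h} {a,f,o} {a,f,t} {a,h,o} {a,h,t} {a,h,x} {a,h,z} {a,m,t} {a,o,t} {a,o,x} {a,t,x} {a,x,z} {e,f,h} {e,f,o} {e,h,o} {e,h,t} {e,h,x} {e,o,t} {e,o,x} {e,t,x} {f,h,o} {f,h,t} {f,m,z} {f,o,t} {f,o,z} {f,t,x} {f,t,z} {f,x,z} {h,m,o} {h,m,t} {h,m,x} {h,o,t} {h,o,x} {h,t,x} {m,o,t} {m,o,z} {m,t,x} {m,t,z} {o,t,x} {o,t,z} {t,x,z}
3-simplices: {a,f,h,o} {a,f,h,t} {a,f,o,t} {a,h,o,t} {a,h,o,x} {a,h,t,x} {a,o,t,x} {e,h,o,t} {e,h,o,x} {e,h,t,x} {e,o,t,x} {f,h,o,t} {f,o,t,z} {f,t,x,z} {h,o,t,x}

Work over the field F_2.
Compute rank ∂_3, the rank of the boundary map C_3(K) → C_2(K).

n_0=9 n_1=35 n_2=41 n_3=15  [Z2]
∂1: piv[ae,af,ah,am,ao,at,ax,az] rk=8  ker:ef,eh,em,eo,et,ex,fh,fm,fo,ft,fx,fz,hm,ho,ht,hx,hz,mo,mt,mx,mz,ot,ox,oz,tx,tz,xz
∂2: piv[afh,afo,aft,aho,aht,ahx,ahz,amt,aot,aox,atx,axz,efh,efo,eht,ehx,fmz,foz,ftx,ftz,fxz,hmo,hmt,hmx,moz] rk=25  ker:eho,eot,eox,etx,fho,fht,fot,hot,hox,htx,mot,mtx,mtz,otx,otz,txz
∂3: piv[afho,afht,afot,ahot,ahox,ahtx,aotx,ehot,ehox,ehtx,fotz,ftxz] rk=12  ker:eotx,fhot,hotx
rk∂_3=12

rank∂_3=12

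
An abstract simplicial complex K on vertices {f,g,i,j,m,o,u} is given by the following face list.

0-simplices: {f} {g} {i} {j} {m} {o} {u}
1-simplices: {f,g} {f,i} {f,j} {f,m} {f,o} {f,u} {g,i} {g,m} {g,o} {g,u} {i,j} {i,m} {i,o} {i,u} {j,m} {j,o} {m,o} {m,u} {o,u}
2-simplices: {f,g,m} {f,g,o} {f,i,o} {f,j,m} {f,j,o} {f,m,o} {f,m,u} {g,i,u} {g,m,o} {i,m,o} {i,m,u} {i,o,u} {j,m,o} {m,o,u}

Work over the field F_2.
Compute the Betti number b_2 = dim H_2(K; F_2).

b_2=3

n_0=7 n_1=19 n_2=14  [Z2]
∂1: piv[fg,fi,fj,fm,fo,fu] rk=6  ker:gi,gm,go,gu,ij,im,io,iu,jm,jo,mo,mu,ou
∂2: piv[fgm,fgo,fio,fjm,fjo,fmo,fmu,giu,imo,imu,iou] rk=11  ker:gmo,jmo,mou
b_2=(14−11)−0=3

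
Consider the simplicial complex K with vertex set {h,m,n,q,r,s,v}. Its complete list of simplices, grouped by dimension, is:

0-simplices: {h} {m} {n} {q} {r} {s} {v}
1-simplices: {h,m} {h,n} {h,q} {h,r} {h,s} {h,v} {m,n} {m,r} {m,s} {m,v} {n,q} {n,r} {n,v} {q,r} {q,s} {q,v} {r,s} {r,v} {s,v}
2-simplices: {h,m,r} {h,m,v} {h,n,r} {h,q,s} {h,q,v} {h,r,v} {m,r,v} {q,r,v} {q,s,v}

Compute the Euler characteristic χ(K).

χ(K)=-3

n_0=7 n_1=19 n_2=9
χ=+7−19+9=-3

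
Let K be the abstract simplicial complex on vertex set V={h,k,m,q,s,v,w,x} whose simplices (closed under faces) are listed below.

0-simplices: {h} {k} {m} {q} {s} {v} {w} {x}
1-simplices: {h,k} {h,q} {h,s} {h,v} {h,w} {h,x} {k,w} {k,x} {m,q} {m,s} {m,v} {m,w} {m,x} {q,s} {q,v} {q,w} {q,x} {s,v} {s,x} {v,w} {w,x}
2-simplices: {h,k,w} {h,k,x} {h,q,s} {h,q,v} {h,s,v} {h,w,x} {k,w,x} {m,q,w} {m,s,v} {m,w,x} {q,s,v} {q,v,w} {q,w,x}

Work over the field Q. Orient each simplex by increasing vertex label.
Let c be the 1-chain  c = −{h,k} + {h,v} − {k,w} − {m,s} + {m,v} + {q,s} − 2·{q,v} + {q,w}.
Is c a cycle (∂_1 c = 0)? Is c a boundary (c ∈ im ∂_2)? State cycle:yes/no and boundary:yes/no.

n_0=8 n_1=21 n_2=13  [Q]
∂1: piv[hk,hq,hs,hv,hw,hx,mq] rk=7  ker:kw,kx,ms,mv,mw,mx,qs,qv,qw,qx,sv,sx,vw,wx
∂2: piv[hkw,hkx,hqs,hqv,hsv,hwx,mqw,msv,mwx,qvw,qwx] rk=11  ker:kwx,qsv
∂1c = 0
c vs im∂2: residual ≠ 0 ⇒ not boundary

cycle:yes boundary:no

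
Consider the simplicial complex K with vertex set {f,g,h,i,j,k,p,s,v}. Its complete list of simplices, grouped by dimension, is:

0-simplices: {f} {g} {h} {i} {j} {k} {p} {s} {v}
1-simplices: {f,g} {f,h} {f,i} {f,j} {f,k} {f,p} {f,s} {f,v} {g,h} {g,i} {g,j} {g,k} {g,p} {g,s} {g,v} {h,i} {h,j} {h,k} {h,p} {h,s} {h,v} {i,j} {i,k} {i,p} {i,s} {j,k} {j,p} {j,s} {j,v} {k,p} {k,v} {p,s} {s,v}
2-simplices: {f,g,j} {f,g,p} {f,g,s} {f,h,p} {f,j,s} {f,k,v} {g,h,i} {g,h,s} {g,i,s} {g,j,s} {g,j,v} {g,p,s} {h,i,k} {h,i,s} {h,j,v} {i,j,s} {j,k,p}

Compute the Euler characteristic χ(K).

n_0=9 n_1=33 n_2=17
χ=+9−33+17=-7

χ(K)=-7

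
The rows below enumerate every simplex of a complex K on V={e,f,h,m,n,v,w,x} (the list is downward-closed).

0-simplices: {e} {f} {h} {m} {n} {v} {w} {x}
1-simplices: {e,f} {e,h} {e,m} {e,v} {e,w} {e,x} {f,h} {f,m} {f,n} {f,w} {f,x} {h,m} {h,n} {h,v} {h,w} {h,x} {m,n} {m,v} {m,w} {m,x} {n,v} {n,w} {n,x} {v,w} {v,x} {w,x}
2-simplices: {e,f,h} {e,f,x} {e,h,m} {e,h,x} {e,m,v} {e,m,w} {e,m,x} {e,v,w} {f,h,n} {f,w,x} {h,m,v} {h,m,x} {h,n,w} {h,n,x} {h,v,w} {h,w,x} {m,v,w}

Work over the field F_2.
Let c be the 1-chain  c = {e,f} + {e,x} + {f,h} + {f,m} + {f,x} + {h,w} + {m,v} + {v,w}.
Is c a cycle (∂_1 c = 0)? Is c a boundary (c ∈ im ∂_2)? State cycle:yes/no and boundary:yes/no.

n_0=8 n_1=26 n_2=17  [Z2]
∂1: piv[ef,eh,em,ev,ew,ex,fn] rk=7  ker:fh,fm,fw,fx,hm,hn,hv,hw,hx,mn,mv,mw,mx,nv,nw,nx,vw,vx,wx
∂2: piv[efh,efx,ehm,ehx,emv,emw,emx,evw,fhn,fwx,hmv,hnw,hnx,hvw,hwx] rk=15  ker:hmx,mvw
∂1c = 0
c vs im∂2: residual ≠ 0 ⇒ not boundary

cycle:yes boundary:no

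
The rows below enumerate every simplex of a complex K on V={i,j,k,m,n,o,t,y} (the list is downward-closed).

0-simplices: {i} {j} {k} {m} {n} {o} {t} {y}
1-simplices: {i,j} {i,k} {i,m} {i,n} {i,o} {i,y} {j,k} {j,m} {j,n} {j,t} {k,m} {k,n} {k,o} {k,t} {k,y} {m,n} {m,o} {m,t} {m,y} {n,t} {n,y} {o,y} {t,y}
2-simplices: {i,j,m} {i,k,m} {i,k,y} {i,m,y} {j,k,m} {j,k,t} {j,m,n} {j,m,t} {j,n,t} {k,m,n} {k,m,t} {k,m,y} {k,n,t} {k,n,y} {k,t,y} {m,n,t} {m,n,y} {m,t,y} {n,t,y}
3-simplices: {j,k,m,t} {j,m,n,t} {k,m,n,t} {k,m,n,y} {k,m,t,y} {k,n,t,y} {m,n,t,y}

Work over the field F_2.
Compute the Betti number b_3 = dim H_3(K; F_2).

n_0=8 n_1=23 n_2=19 n_3=7  [Z2]
∂1: piv[ij,ik,im,in,io,iy,jt] rk=7  ker:jk,jm,jn,km,kn,ko,kt,ky,mn,mo,mt,my,nt,ny,oy,ty
∂2: piv[ijm,ikm,iky,imy,jkm,jkt,jmn,jmt,jnt,kmn,kny,kty] rk=12  ker:kmt,kmy,knt,mnt,mny,mty,nty
∂3: piv[jkmt,jmnt,kmnt,kmny,kmty,knty] rk=6  ker:mnty
b_3=(7−6)−0=1

b_3=1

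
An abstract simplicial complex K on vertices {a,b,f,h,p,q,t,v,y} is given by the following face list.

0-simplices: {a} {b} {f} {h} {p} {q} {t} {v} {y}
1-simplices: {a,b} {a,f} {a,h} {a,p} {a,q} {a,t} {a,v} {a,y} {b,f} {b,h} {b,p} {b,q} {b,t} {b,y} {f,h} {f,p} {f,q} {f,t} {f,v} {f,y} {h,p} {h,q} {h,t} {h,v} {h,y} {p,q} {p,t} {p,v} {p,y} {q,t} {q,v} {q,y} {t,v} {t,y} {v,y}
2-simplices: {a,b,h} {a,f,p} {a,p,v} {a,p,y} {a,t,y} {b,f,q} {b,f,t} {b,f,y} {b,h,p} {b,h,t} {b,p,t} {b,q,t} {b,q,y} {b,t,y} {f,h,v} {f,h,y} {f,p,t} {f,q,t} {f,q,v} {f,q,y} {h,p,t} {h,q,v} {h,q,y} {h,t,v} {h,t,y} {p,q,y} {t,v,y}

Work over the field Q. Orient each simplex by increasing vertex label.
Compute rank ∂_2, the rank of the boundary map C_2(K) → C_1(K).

rank∂_2=23

n_0=9 n_1=35 n_2=27  [Q]
∂1: piv[ab,af,ah,ap,aq,at,av,ay] rk=8  ker:bf,bh,bp,bq,bt,by,fh,fp,fq,ft,fv,fy,hp,hq,ht,hv,hy,pq,pt,pv,py,qt,qv,qy,tv,ty,vy
∂2: piv[abh,afp,apv,apy,aty,bfq,bft,bfy,bhp,bht,bpt,bqt,bqy,bty,fhv,fhy,fpt,fqv,hqv,htv,hty,pqy,tvy] rk=23  ker:fqt,fqy,hpt,hqy
rk∂_2=23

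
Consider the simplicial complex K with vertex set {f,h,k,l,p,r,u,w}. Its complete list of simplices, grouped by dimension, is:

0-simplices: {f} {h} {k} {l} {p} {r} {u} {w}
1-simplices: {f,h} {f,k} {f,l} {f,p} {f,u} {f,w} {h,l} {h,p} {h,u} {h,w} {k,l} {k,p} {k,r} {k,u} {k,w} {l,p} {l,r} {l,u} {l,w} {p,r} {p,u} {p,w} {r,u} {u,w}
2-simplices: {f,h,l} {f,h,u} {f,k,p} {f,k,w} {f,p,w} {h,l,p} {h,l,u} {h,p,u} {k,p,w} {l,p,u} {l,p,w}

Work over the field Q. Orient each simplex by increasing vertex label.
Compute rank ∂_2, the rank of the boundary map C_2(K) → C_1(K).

rank∂_2=9

n_0=8 n_1=24 n_2=11  [Q]
∂1: piv[fh,fk,fl,fp,fu,fw,kr] rk=7  ker:hl,hp,hu,hw,kl,kp,ku,kw,lp,lr,lu,lw,pr,pu,pw,ru,uw
∂2: piv[fhl,fhu,fkp,fkw,fpw,hlp,hlu,hpu,lpw] rk=9  ker:kpw,lpu
rk∂_2=9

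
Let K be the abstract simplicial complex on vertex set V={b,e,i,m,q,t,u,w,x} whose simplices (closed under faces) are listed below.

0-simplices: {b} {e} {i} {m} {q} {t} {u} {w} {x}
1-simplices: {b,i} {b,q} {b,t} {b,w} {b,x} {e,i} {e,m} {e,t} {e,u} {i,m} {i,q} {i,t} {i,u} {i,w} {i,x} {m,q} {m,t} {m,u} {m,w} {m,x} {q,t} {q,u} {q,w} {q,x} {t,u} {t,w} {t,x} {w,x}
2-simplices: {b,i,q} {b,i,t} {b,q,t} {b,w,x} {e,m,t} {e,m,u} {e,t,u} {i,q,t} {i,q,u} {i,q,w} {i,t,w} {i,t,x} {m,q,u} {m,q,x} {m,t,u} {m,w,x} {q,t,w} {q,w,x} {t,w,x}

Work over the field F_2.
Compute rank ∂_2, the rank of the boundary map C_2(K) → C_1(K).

rank∂_2=16

n_0=9 n_1=28 n_2=19  [Z2]
∂1: piv[bi,bq,bt,bw,bx,ei,em,eu] rk=8  ker:et,im,iq,it,iu,iw,ix,mq,mt,mu,mw,mx,qt,qu,qw,qx,tu,tw,tx,wx
∂2: piv[biq,bit,bqt,bwx,emt,emu,etu,iqu,iqw,itw,itx,mqu,mqx,mwx,qwx,twx] rk=16  ker:iqt,mtu,qtw
rk∂_2=16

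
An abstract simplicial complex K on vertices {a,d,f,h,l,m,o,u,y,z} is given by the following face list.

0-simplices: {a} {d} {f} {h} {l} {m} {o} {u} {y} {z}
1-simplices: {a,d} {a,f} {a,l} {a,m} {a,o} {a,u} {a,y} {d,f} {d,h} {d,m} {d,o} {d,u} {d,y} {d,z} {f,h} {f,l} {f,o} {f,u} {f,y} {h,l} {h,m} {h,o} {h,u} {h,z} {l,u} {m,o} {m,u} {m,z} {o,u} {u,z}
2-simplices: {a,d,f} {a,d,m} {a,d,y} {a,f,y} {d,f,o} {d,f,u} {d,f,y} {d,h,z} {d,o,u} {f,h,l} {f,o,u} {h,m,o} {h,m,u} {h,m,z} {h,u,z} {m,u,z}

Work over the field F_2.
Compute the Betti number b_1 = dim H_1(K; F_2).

n_0=10 n_1=30 n_2=16  [Z2]
∂1: piv[ad,af,al,am,ao,au,ay,dh,dz] rk=9  ker:df,dm,do,du,dy,fh,fl,fo,fu,fy,hl,hm,ho,hu,hz,lu,mo,mu,mz,ou,uz
∂2: piv[adf,adm,ady,afy,dfo,dfu,dhz,dou,fhl,hmo,hmu,hmz,huz] rk=13  ker:dfy,fou,muz
b_1=(30−9)−13=8

b_1=8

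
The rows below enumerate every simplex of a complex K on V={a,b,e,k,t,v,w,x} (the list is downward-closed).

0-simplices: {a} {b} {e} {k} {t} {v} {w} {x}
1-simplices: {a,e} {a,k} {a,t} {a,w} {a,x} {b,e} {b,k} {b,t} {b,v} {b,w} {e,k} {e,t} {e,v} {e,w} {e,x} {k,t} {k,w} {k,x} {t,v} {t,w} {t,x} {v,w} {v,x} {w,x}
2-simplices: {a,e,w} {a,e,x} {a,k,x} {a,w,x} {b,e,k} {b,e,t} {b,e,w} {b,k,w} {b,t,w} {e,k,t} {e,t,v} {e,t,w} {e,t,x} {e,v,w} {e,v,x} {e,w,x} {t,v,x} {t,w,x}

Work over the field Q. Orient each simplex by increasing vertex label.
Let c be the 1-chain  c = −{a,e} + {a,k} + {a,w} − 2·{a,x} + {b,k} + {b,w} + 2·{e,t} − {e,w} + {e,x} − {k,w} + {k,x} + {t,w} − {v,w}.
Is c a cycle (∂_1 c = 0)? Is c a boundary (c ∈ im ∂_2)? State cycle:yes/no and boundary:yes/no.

n_0=8 n_1=24 n_2=18  [Q]
∂1: piv[ae,ak,at,aw,ax,be,bv] rk=7  ker:bk,bt,bw,ek,et,ev,ew,ex,kt,kw,kx,tv,tw,tx,vw,vx,wx
∂2: piv[aew,aex,akx,awx,bek,bet,bew,bkw,btw,ekt,etv,etx,evw,evx] rk=14  ker:etw,ewx,tvx,twx
∂1c = {a} − 2·{b} − 3·{e} + 2·{k} + {t} + {v}

cycle:no boundary:no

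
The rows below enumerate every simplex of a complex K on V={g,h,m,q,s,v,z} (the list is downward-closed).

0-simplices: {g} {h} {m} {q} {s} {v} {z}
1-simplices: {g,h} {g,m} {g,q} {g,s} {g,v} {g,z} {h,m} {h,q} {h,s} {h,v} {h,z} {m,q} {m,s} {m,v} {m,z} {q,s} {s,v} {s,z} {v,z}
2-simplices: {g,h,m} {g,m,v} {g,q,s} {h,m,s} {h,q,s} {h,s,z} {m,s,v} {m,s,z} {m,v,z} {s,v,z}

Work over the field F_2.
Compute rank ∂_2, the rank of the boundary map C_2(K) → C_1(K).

n_0=7 n_1=19 n_2=10  [Z2]
∂1: piv[gh,gm,gq,gs,gv,gz] rk=6  ker:hm,hq,hs,hv,hz,mq,ms,mv,mz,qs,sv,sz,vz
∂2: piv[ghm,gmv,gqs,hms,hqs,hsz,msv,msz,mvz] rk=9  ker:svz
rk∂_2=9

rank∂_2=9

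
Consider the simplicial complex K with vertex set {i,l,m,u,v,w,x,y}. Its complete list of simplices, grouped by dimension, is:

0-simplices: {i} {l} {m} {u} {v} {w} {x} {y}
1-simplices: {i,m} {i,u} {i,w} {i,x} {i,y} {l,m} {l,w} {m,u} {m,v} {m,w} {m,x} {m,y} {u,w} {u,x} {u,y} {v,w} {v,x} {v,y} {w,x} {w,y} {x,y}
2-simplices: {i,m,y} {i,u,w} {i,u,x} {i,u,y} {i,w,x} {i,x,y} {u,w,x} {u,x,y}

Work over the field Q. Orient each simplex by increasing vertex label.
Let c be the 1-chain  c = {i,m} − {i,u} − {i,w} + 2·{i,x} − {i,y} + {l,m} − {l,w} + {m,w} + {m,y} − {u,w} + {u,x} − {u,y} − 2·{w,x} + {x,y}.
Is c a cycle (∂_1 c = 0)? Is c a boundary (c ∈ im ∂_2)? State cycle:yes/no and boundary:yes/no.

n_0=8 n_1=21 n_2=8  [Q]
∂1: piv[im,iu,iw,ix,iy,lm,mv] rk=7  ker:lw,mu,mw,mx,my,uw,ux,uy,vw,vx,vy,wx,wy,xy
∂2: piv[imy,iuw,iux,iuy,iwx,ixy] rk=6  ker:uwx,uxy
∂1c = 0
c vs im∂2: residual ≠ 0 ⇒ not boundary

cycle:yes boundary:no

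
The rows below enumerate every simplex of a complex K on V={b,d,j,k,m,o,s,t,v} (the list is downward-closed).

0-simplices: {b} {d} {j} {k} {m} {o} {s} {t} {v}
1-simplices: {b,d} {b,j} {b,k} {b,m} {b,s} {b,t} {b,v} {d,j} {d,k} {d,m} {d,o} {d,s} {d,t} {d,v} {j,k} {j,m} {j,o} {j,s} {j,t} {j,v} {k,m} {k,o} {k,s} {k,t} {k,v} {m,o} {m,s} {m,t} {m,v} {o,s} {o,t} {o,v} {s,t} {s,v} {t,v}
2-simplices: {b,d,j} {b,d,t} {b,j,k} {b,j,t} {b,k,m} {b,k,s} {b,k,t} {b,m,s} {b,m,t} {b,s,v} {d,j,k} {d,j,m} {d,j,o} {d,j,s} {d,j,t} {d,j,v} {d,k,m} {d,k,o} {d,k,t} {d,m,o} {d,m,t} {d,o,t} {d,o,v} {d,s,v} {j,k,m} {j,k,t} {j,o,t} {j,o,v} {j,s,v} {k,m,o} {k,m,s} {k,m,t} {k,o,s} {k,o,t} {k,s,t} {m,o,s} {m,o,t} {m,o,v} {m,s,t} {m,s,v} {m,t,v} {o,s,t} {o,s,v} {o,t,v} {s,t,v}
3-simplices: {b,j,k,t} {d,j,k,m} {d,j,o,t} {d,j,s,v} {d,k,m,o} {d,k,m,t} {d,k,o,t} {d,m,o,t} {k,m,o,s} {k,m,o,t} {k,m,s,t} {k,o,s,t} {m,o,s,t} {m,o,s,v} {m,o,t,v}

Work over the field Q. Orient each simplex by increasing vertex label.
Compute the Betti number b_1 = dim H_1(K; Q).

b_1=1

n_0=9 n_1=35 n_2=45 n_3=15  [Q]
∂1: piv[bd,bj,bk,bm,bs,bt,bv,do] rk=8  ker:dj,dk,dm,ds,dt,dv,jk,jm,jo,js,jt,jv,km,ko,ks,kt,kv,mo,ms,mt,mv,os,ot,ov,st,sv,tv
∂2: piv[bdj,bdt,bjk,bjt,bkm,bks,bkt,bms,bmt,bsv,djk,djm,djo,djs,djv,dkm,dko,dmo,dot,dov,dsv,kos,kst,mov,msv,mtv] rk=26  ker:djt,dkt,dmt,jkm,jkt,jot,jov,jsv,kmo,kms,kmt,kot,mos,mot,mst,ost,osv,otv,stv
∂3: piv[bjkt,djkm,djot,djsv,dkmo,dkmt,dkot,dmot,kmos,kmst,kost,mosv,motv] rk=13  ker:kmot,most
b_1=(35−8)−26=1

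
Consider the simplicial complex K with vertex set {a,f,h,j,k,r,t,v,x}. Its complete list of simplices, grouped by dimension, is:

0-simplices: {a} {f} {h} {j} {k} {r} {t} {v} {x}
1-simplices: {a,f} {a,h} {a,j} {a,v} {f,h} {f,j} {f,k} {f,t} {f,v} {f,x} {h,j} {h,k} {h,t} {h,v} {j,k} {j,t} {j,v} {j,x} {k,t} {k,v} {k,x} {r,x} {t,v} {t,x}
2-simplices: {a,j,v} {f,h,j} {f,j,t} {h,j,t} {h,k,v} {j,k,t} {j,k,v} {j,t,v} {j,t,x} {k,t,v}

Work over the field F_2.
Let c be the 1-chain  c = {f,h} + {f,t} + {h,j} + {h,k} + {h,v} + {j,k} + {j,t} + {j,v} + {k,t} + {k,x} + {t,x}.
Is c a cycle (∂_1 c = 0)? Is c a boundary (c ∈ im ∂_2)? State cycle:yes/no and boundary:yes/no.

cycle:yes boundary:no

n_0=9 n_1=24 n_2=10  [Z2]
∂1: piv[af,ah,aj,av,fk,ft,fx,rx] rk=8  ker:fh,fj,fv,hj,hk,ht,hv,jk,jt,jv,jx,kt,kv,kx,tv,tx
∂2: piv[ajv,fhj,fjt,hjt,hkv,jkt,jkv,jtv,jtx] rk=9  ker:ktv
∂1c = 0
c vs im∂2: residual ≠ 0 ⇒ not boundary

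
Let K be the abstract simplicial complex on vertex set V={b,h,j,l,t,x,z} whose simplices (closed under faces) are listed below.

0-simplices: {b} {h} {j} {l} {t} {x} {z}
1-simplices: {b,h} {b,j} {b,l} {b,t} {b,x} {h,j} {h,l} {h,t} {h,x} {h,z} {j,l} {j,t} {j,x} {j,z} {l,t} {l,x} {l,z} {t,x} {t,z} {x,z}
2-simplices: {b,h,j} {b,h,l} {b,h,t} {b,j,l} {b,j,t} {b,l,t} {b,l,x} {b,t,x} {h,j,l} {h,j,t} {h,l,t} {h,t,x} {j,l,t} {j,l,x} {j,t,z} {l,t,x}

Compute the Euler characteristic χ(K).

n_0=7 n_1=20 n_2=16
χ=+7−20+16=3

χ(K)=3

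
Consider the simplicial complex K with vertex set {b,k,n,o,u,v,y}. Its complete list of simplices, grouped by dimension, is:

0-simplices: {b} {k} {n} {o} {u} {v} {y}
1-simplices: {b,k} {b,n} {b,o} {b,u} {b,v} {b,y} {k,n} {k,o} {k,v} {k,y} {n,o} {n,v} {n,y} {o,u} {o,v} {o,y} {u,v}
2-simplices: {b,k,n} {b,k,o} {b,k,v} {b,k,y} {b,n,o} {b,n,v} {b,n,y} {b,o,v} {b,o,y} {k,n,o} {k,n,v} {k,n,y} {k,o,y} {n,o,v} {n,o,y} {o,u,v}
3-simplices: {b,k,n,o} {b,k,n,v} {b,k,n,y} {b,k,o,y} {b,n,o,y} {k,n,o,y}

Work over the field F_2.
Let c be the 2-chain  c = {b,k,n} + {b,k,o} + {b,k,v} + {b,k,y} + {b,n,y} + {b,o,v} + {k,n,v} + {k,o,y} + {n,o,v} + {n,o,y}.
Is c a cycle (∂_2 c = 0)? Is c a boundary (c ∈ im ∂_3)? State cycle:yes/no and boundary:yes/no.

n_0=7 n_1=17 n_2=16 n_3=6  [Z2]
∂1: piv[bk,bn,bo,bu,bv,by] rk=6  ker:kn,ko,kv,ky,no,nv,ny,ou,ov,oy,uv
∂2: piv[bkn,bko,bkv,bky,bno,bnv,bny,bov,boy,ouv] rk=10  ker:kno,knv,kny,koy,nov,noy
∂3: piv[bkno,bknv,bkny,bkoy,bnoy] rk=5  ker:knoy
∂2c = 0
c vs im∂3: residual ≠ 0 ⇒ not boundary

cycle:yes boundary:no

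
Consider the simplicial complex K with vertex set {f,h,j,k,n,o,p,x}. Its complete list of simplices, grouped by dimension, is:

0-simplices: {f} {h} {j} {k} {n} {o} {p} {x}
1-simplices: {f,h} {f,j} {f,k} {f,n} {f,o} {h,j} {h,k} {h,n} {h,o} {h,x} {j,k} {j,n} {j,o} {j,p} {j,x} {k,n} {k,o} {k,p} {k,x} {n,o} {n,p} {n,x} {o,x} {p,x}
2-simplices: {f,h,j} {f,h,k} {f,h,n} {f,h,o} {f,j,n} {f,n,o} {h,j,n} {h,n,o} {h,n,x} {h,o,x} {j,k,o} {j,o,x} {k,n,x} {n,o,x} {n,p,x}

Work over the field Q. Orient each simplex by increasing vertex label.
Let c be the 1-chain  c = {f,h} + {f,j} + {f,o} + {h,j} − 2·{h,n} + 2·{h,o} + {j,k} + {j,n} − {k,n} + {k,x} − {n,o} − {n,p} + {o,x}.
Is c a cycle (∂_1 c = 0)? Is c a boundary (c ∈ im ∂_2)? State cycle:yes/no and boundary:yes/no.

n_0=8 n_1=24 n_2=15  [Q]
∂1: piv[fh,fj,fk,fn,fo,hx,jp] rk=7  ker:hj,hk,hn,ho,jk,jn,jo,jx,kn,ko,kp,kx,no,np,nx,ox,px
∂2: piv[fhj,fhk,fhn,fho,fjn,fno,hnx,hox,jko,jox,knx,npx] rk=12  ker:hjn,hno,nox
∂1c = −3·{f} + {k} + {o} − {p} + 2·{x}

cycle:no boundary:no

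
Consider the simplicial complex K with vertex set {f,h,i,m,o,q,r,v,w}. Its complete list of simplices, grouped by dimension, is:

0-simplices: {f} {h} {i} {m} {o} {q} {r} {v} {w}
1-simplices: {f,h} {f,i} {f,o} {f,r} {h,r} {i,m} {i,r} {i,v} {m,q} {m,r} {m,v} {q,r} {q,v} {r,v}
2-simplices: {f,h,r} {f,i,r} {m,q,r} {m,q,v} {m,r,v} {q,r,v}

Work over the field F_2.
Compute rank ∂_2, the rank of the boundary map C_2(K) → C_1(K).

n_0=9 n_1=14 n_2=6  [Z2]
∂1: piv[fh,fi,fo,fr,im,iv,mq] rk=7  ker:hr,ir,mr,mv,qr,qv,rv
∂2: piv[fhr,fir,mqr,mqv,mrv] rk=5  ker:qrv
rk∂_2=5

rank∂_2=5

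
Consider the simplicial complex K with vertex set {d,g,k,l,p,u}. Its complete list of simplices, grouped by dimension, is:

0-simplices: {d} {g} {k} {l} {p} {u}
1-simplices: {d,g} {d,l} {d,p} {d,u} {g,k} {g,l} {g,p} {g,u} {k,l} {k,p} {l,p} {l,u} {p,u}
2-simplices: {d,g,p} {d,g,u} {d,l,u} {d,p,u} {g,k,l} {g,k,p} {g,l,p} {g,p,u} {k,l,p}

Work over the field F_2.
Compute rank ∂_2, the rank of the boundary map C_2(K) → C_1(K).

rank∂_2=7

n_0=6 n_1=13 n_2=9  [Z2]
∂1: piv[dg,dl,dp,du,gk] rk=5  ker:gl,gp,gu,kl,kp,lp,lu,pu
∂2: piv[dgp,dgu,dlu,dpu,gkl,gkp,glp] rk=7  ker:gpu,klp
rk∂_2=7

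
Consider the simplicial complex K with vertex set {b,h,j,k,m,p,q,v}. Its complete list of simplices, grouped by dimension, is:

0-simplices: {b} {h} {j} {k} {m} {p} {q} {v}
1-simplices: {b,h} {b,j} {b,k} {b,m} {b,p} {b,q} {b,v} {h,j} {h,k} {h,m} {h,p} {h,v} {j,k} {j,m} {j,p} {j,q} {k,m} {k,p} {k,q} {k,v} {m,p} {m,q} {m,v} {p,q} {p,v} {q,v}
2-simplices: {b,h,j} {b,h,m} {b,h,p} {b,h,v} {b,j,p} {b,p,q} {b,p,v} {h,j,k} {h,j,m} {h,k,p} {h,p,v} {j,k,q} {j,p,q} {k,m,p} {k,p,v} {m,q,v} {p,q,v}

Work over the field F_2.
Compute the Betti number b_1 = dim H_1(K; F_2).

b_1=3

n_0=8 n_1=26 n_2=17  [Z2]
∂1: piv[bh,bj,bk,bm,bp,bq,bv] rk=7  ker:hj,hk,hm,hp,hv,jk,jm,jp,jq,km,kp,kq,kv,mp,mq,mv,pq,pv,qv
∂2: piv[bhj,bhm,bhp,bhv,bjp,bpq,bpv,hjk,hjm,hkp,jkq,jpq,kmp,kpv,mqv,pqv] rk=16  ker:hpv
b_1=(26−7)−16=3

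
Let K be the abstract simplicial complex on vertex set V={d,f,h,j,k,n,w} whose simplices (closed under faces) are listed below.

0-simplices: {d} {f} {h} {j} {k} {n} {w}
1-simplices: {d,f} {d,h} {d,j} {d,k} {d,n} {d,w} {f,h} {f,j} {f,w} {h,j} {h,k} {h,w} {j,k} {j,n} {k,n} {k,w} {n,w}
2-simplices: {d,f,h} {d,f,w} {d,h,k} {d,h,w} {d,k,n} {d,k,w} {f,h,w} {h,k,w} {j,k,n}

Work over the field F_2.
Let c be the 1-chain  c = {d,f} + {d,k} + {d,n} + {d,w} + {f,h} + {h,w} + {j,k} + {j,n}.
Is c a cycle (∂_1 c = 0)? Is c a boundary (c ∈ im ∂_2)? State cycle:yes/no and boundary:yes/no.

n_0=7 n_1=17 n_2=9  [Z2]
∂1: piv[df,dh,dj,dk,dn,dw] rk=6  ker:fh,fj,fw,hj,hk,hw,jk,jn,kn,kw,nw
∂2: piv[dfh,dfw,dhk,dhw,dkn,dkw,jkn] rk=7  ker:fhw,hkw
∂1c = 0
c vs im∂2: reduces to 0 ⇒ boundary

cycle:yes boundary:yes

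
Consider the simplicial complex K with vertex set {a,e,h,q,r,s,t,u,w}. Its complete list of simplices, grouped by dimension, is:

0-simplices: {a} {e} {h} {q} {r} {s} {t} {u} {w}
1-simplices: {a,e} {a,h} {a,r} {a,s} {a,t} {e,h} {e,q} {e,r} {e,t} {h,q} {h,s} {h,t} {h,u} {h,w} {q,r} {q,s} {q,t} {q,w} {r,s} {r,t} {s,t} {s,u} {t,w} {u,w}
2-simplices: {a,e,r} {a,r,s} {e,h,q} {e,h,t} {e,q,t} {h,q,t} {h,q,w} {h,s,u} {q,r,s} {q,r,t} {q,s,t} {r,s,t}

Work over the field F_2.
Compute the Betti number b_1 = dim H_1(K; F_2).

b_1=6

n_0=9 n_1=24 n_2=12  [Z2]
∂1: piv[ae,ah,ar,as,at,eq,hu,hw] rk=8  ker:eh,er,et,hq,hs,ht,qr,qs,qt,qw,rs,rt,st,su,tw,uw
∂2: piv[aer,ars,ehq,eht,eqt,hqw,hsu,qrs,qrt,qst] rk=10  ker:hqt,rst
b_1=(24−8)−10=6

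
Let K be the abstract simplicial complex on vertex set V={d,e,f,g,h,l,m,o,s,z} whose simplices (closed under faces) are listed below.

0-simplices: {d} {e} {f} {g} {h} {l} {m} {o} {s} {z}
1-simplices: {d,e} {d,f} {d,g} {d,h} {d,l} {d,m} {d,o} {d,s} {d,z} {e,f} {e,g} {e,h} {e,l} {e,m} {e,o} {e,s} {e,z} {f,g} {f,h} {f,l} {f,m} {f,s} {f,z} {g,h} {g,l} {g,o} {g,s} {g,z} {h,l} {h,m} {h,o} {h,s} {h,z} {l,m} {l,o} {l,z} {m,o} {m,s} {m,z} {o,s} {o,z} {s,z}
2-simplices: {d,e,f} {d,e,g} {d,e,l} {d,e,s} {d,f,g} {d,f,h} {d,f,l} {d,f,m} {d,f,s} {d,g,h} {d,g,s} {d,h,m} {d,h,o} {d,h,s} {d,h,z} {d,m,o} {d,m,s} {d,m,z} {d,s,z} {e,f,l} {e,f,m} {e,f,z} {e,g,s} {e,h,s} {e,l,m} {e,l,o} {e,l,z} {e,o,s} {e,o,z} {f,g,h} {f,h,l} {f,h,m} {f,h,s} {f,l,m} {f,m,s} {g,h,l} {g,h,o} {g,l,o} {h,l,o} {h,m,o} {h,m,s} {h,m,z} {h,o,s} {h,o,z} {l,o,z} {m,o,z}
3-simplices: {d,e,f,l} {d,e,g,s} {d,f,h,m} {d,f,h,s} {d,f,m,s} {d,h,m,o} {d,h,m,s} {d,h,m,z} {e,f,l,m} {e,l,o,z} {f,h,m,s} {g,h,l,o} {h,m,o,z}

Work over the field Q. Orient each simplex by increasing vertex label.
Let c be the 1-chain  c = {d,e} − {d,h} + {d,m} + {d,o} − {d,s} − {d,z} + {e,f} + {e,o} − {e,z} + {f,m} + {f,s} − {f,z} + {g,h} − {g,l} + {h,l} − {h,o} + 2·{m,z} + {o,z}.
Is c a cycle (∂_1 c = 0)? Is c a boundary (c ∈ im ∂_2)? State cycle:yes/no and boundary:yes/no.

cycle:yes boundary:yes

n_0=10 n_1=42 n_2=46 n_3=13  [Q]
∂1: piv[de,df,dg,dh,dl,dm,do,ds,dz] rk=9  ker:ef,eg,eh,el,em,eo,es,ez,fg,fh,fl,fm,fs,fz,gh,gl,go,gs,gz,hl,hm,ho,hs,hz,lm,lo,lz,mo,ms,mz,os,oz,sz
∂2: piv[def,deg,del,des,dfg,dfh,dfl,dfm,dfs,dgh,dgs,dhm,dho,dhs,dhz,dmo,dms,dmz,dsz,efm,efz,ehs,elm,elo,elz,eos,eoz,fhl,ghl,gho,glo,hoz] rk=32  ker:efl,egs,fgh,fhm,fhs,flm,fms,hlo,hmo,hms,hmz,hos,loz,moz
∂3: piv[defl,degs,dfhm,dfhs,dfms,dhmo,dhms,dhmz,eflm,eloz,ghlo,hmoz] rk=12  ker:fhms
∂1c = 0
c vs im∂2: reduces to 0 ⇒ boundary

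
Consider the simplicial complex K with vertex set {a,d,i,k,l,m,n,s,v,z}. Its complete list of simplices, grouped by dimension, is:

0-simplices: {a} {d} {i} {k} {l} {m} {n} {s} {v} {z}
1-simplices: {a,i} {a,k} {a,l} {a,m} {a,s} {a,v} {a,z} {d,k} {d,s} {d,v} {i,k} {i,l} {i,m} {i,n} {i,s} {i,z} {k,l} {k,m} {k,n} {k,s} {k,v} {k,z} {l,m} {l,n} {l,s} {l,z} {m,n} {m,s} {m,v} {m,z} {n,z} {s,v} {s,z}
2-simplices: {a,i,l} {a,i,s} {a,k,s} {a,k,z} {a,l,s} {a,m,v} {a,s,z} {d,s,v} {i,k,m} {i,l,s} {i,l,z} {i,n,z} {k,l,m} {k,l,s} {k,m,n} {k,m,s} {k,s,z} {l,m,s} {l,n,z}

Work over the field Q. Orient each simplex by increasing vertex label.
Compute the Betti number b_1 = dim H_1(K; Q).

b_1=8

n_0=10 n_1=33 n_2=19  [Q]
∂1: piv[ai,ak,al,am,as,av,az,dk,in] rk=9  ker:ds,dv,ik,il,im,is,iz,kl,km,kn,ks,kv,kz,lm,ln,ls,lz,mn,ms,mv,mz,nz,sv,sz
∂2: piv[ail,ais,aks,akz,als,amv,asz,dsv,ikm,ilz,inz,klm,kls,kmn,kms,lnz] rk=16  ker:ils,ksz,lms
b_1=(33−9)−16=8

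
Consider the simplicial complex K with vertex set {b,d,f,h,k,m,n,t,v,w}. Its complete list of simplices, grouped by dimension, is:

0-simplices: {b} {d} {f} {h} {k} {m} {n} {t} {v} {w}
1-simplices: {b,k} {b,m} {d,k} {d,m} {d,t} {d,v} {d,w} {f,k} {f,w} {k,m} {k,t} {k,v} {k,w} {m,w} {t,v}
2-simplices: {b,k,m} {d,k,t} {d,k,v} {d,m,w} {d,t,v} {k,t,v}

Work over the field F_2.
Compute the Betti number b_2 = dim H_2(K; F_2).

n_0=10 n_1=15 n_2=6  [Z2]
∂1: piv[bk,bm,dk,dt,dv,dw,fk] rk=7  ker:dm,fw,km,kt,kv,kw,mw,tv
∂2: piv[bkm,dkt,dkv,dmw,dtv] rk=5  ker:ktv
b_2=(6−5)−0=1

b_2=1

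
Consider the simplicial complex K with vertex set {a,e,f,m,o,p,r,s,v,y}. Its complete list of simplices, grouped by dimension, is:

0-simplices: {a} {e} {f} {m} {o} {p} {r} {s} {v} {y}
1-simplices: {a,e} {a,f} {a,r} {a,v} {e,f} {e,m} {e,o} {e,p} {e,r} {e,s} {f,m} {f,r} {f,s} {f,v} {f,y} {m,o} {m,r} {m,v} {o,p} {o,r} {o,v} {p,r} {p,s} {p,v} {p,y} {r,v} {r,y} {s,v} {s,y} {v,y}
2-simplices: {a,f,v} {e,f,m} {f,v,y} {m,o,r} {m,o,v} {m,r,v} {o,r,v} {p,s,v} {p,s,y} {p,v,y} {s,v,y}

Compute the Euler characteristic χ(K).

χ(K)=-9

n_0=10 n_1=30 n_2=11
χ=+10−30+11=-9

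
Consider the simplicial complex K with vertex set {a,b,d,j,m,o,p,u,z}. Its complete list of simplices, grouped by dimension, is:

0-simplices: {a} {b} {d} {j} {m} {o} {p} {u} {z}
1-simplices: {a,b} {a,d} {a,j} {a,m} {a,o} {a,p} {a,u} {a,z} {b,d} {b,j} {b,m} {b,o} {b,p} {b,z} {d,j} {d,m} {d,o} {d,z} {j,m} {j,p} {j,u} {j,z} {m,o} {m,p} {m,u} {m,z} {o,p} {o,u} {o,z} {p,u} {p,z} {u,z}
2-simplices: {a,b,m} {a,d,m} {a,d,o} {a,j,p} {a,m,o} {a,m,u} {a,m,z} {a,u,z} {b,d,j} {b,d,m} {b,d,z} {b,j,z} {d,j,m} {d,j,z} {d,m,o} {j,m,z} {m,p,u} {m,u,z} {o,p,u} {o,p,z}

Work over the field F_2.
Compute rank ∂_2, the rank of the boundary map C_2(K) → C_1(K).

n_0=9 n_1=32 n_2=20  [Z2]
∂1: piv[ab,ad,aj,am,ao,ap,au,az] rk=8  ker:bd,bj,bm,bo,bp,bz,dj,dm,do,dz,jm,jp,ju,jz,mo,mp,mu,mz,op,ou,oz,pu,pz,uz
∂2: piv[abm,adm,ado,ajp,amo,amu,amz,auz,bdj,bdm,bdz,bjz,djm,jmz,mpu,opu,opz] rk=17  ker:djz,dmo,muz
rk∂_2=17

rank∂_2=17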